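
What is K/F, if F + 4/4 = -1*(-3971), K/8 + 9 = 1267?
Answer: 5032/1985 ≈ 2.5350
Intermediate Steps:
K = 10064 (K = -72 + 8*1267 = -72 + 10136 = 10064)
F = 3970 (F = -1 - 1*(-3971) = -1 + 3971 = 3970)
K/F = 10064/3970 = 10064*(1/3970) = 5032/1985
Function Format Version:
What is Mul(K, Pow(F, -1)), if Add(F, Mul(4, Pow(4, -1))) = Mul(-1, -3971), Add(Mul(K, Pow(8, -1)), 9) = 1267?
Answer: Rational(5032, 1985) ≈ 2.5350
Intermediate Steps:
K = 10064 (K = Add(-72, Mul(8, 1267)) = Add(-72, 10136) = 10064)
F = 3970 (F = Add(-1, Mul(-1, -3971)) = Add(-1, 3971) = 3970)
Mul(K, Pow(F, -1)) = Mul(10064, Pow(3970, -1)) = Mul(10064, Rational(1, 3970)) = Rational(5032, 1985)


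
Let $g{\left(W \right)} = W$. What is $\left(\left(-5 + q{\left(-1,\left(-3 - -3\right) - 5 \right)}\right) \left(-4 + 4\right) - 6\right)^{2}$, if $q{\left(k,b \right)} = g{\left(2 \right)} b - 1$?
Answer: $36$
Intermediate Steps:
$q{\left(k,b \right)} = -1 + 2 b$ ($q{\left(k,b \right)} = 2 b - 1 = -1 + 2 b$)
$\left(\left(-5 + q{\left(-1,\left(-3 - -3\right) - 5 \right)}\right) \left(-4 + 4\right) - 6\right)^{2} = \left(\left(-5 + \left(-1 + 2 \left(\left(-3 - -3\right) - 5\right)\right)\right) \left(-4 + 4\right) - 6\right)^{2} = \left(\left(-5 + \left(-1 + 2 \left(\left(-3 + 3\right) - 5\right)\right)\right) 0 - 6\right)^{2} = \left(\left(-5 + \left(-1 + 2 \left(0 - 5\right)\right)\right) 0 - 6\right)^{2} = \left(\left(-5 + \left(-1 + 2 \left(-5\right)\right)\right) 0 - 6\right)^{2} = \left(\left(-5 - 11\right) 0 - 6\right)^{2} = \left(\left(-16\right) 0 - 6\right)^{2} = \left(0 - 6\right)^{2} = \left(-6\right)^{2} = 36$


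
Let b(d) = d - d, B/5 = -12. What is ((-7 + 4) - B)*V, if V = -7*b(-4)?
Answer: 0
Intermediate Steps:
B = -60 (B = 5*(-12) = -60)
b(d) = 0
V = 0 (V = -7*0 = 0)
((-7 + 4) - B)*V = ((-7 + 4) - 1*(-60))*0 = (-3 + 60)*0 = 57*0 = 0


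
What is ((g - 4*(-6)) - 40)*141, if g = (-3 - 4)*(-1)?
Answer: -1269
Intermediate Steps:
g = 7 (g = -7*(-1) = 7)
((g - 4*(-6)) - 40)*141 = ((7 - 4*(-6)) - 40)*141 = ((7 + 24) - 40)*141 = (31 - 40)*141 = -9*141 = -1269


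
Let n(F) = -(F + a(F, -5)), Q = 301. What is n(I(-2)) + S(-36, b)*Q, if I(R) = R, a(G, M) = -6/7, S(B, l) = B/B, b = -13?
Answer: 2127/7 ≈ 303.86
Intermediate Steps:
S(B, l) = 1
a(G, M) = -6/7 (a(G, M) = -6*⅐ = -6/7)
n(F) = 6/7 - F (n(F) = -(F - 6/7) = -(-6/7 + F) = 6/7 - F)
n(I(-2)) + S(-36, b)*Q = (6/7 - 1*(-2)) + 1*301 = (6/7 + 2) + 301 = 20/7 + 301 = 2127/7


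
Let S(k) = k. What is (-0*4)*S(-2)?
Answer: 0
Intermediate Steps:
(-0*4)*S(-2) = -0*4*(-2) = -37*0*(-2) = 0*(-2) = 0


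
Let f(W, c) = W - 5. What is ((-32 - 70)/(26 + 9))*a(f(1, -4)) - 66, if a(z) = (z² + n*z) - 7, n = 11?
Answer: 36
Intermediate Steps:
f(W, c) = -5 + W
a(z) = -7 + z² + 11*z (a(z) = (z² + 11*z) - 7 = -7 + z² + 11*z)
((-32 - 70)/(26 + 9))*a(f(1, -4)) - 66 = ((-32 - 70)/(26 + 9))*(-7 + (-5 + 1)² + 11*(-5 + 1)) - 66 = (-102/35)*(-7 + (-4)² + 11*(-4)) - 66 = (-102*1/35)*(-7 + 16 - 44) - 66 = -102/35*(-35) - 66 = 102 - 66 = 36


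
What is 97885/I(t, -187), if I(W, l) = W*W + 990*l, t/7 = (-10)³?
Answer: 19577/9762974 ≈ 0.0020052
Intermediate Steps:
t = -7000 (t = 7*(-10)³ = 7*(-1000) = -7000)
I(W, l) = W² + 990*l
97885/I(t, -187) = 97885/((-7000)² + 990*(-187)) = 97885/(49000000 - 185130) = 97885/48814870 = 97885*(1/48814870) = 19577/9762974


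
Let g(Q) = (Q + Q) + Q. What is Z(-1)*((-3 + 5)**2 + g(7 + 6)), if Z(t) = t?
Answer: -43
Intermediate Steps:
g(Q) = 3*Q (g(Q) = 2*Q + Q = 3*Q)
Z(-1)*((-3 + 5)**2 + g(7 + 6)) = -((-3 + 5)**2 + 3*(7 + 6)) = -(2**2 + 3*13) = -(4 + 39) = -1*43 = -43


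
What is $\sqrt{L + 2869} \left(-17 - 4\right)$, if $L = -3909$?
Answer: $- 84 i \sqrt{65} \approx - 677.23 i$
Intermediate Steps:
$\sqrt{L + 2869} \left(-17 - 4\right) = \sqrt{-3909 + 2869} \left(-17 - 4\right) = \sqrt{-1040} \left(-17 - 4\right) = 4 i \sqrt{65} \left(-21\right) = - 84 i \sqrt{65}$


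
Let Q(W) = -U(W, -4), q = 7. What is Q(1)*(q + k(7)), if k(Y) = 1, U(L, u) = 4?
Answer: -32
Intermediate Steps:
Q(W) = -4 (Q(W) = -1*4 = -4)
Q(1)*(q + k(7)) = -4*(7 + 1) = -4*8 = -32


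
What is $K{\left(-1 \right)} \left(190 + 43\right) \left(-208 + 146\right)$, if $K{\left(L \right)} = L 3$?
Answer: $43338$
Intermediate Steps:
$K{\left(L \right)} = 3 L$
$K{\left(-1 \right)} \left(190 + 43\right) \left(-208 + 146\right) = 3 \left(-1\right) \left(190 + 43\right) \left(-208 + 146\right) = - 3 \cdot 233 \left(-62\right) = \left(-3\right) \left(-14446\right) = 43338$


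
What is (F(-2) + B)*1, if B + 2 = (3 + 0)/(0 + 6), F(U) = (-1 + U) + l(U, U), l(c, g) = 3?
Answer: -3/2 ≈ -1.5000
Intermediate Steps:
F(U) = 2 + U (F(U) = (-1 + U) + 3 = 2 + U)
B = -3/2 (B = -2 + (3 + 0)/(0 + 6) = -2 + 3/6 = -2 + 3*(⅙) = -2 + ½ = -3/2 ≈ -1.5000)
(F(-2) + B)*1 = ((2 - 2) - 3/2)*1 = (0 - 3/2)*1 = -3/2*1 = -3/2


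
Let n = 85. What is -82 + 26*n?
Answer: 2128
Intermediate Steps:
-82 + 26*n = -82 + 26*85 = -82 + 2210 = 2128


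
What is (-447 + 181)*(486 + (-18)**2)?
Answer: -215460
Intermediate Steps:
(-447 + 181)*(486 + (-18)**2) = -266*(486 + 324) = -266*810 = -215460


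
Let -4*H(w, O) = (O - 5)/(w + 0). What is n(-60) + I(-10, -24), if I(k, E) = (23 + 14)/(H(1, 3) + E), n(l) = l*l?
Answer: 169126/47 ≈ 3598.4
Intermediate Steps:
n(l) = l²
H(w, O) = -(-5 + O)/(4*w) (H(w, O) = -(O - 5)/(4*(w + 0)) = -(-5 + O)/(4*w))
I(k, E) = 37/(½ + E) (I(k, E) = (23 + 14)/((¼)*(5 - 1*3)/1 + E) = 37/((¼)*1*(5 - 3) + E) = 37/((¼)*1*2 + E) = 37/(½ + E))
n(-60) + I(-10, -24) = (-60)² + 74/(1 + 2*(-24)) = 3600 + 74/(1 - 48) = 3600 + 74/(-47) = 3600 + 74*(-1/47) = 3600 - 74/47 = 169126/47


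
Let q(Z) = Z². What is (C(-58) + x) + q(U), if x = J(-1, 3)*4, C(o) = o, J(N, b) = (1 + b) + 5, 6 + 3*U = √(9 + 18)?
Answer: -22 + (2 - √3)² ≈ -21.928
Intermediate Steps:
U = -2 + √3 (U = -2 + √(9 + 18)/3 = -2 + √27/3 = -2 + (3*√3)/3 = -2 + √3 ≈ -0.26795)
J(N, b) = 6 + b
x = 36 (x = (6 + 3)*4 = 9*4 = 36)
(C(-58) + x) + q(U) = (-58 + 36) + (-2 + √3)² = -22 + (-2 + √3)²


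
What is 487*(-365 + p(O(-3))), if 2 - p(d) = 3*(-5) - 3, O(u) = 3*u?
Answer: -168015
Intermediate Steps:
p(d) = 20 (p(d) = 2 - (3*(-5) - 3) = 2 - (-15 - 3) = 2 - 1*(-18) = 2 + 18 = 20)
487*(-365 + p(O(-3))) = 487*(-365 + 20) = 487*(-345) = -168015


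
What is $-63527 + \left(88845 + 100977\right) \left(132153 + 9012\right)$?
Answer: $26796159103$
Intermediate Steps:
$-63527 + \left(88845 + 100977\right) \left(132153 + 9012\right) = -63527 + 189822 \cdot 141165 = -63527 + 26796222630 = 26796159103$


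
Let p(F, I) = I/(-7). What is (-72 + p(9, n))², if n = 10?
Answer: 264196/49 ≈ 5391.8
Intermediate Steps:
p(F, I) = -I/7 (p(F, I) = I*(-⅐) = -I/7)
(-72 + p(9, n))² = (-72 - ⅐*10)² = (-72 - 10/7)² = (-514/7)² = 264196/49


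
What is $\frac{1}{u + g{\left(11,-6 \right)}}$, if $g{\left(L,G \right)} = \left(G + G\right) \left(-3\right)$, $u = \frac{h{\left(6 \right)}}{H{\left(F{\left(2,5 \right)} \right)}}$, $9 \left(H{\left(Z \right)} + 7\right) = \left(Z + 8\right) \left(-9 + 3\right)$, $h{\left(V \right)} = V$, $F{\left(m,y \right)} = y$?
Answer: $\frac{47}{1674} \approx 0.028076$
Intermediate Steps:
$H{\left(Z \right)} = - \frac{37}{3} - \frac{2 Z}{3}$ ($H{\left(Z \right)} = -7 + \frac{\left(Z + 8\right) \left(-9 + 3\right)}{9} = -7 + \frac{\left(8 + Z\right) \left(-6\right)}{9} = -7 + \frac{-48 - 6 Z}{9} = -7 - \left(\frac{16}{3} + \frac{2 Z}{3}\right) = - \frac{37}{3} - \frac{2 Z}{3}$)
$u = - \frac{18}{47}$ ($u = \frac{6}{- \frac{37}{3} - \frac{10}{3}} = \frac{6}{- \frac{47}{3}} = 6 \left(- \frac{3}{47}\right) = - \frac{18}{47} \approx -0.38298$)
$g{\left(L,G \right)} = - 6 G$ ($g{\left(L,G \right)} = 2 G \left(-3\right) = - 6 G$)
$\frac{1}{u + g{\left(11,-6 \right)}} = \frac{1}{- \frac{18}{47} - -36} = \frac{1}{- \frac{18}{47} + 36} = \frac{1}{\frac{1674}{47}} = \frac{47}{1674}$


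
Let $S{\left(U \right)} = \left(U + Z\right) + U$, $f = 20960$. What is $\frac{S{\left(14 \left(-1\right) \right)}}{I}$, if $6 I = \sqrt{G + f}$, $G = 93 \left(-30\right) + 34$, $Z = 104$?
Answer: $\frac{76 \sqrt{4551}}{1517} \approx 3.3797$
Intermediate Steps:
$S{\left(U \right)} = 104 + 2 U$ ($S{\left(U \right)} = \left(U + 104\right) + U = \left(104 + U\right) + U = 104 + 2 U$)
$G = -2756$ ($G = -2790 + 34 = -2756$)
$I = \frac{\sqrt{4551}}{3}$ ($I = \frac{\sqrt{-2756 + 20960}}{6} = \frac{\sqrt{18204}}{6} = \frac{2 \sqrt{4551}}{6} = \frac{\sqrt{4551}}{3} \approx 22.487$)
$\frac{S{\left(14 \left(-1\right) \right)}}{I} = \frac{104 + 2 \cdot 14 \left(-1\right)}{\frac{1}{3} \sqrt{4551}} = \left(104 + 2 \left(-14\right)\right) \frac{\sqrt{4551}}{1517} = \left(104 - 28\right) \frac{\sqrt{4551}}{1517} = 76 \frac{\sqrt{4551}}{1517} = \frac{76 \sqrt{4551}}{1517}$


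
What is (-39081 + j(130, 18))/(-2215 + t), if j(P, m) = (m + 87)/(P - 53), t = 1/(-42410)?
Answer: 6077013720/344439887 ≈ 17.643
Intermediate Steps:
t = -1/42410 ≈ -2.3579e-5
j(P, m) = (87 + m)/(-53 + P)
(-39081 + j(130, 18))/(-2215 + t) = (-39081 + (87 + 18)/(-53 + 130))/(-2215 - 1/42410) = (-39081 + 105/77)/(-93938151/42410) = (-39081 + (1/77)*105)*(-42410/93938151) = (-39081 + 15/11)*(-42410/93938151) = -429876/11*(-42410/93938151) = 6077013720/344439887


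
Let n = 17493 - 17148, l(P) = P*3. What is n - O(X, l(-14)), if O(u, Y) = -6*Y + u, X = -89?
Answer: 182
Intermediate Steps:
l(P) = 3*P
O(u, Y) = u - 6*Y
n = 345
n - O(X, l(-14)) = 345 - (-89 - 18*(-14)) = 345 - (-89 - 6*(-42)) = 345 - (-89 + 252) = 345 - 1*163 = 345 - 163 = 182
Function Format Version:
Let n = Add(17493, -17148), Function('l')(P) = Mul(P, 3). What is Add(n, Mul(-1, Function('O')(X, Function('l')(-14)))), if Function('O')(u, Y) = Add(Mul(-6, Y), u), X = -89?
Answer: 182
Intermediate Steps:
Function('l')(P) = Mul(3, P)
Function('O')(u, Y) = Add(u, Mul(-6, Y))
n = 345
Add(n, Mul(-1, Function('O')(X, Function('l')(-14)))) = Add(345, Mul(-1, Add(-89, Mul(-6, Mul(3, -14))))) = Add(345, Mul(-1, Add(-89, Mul(-6, -42)))) = Add(345, Mul(-1, Add(-89, 252))) = Add(345, Mul(-1, 163)) = Add(345, -163) = 182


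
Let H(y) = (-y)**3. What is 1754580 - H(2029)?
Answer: 8354824969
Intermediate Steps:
H(y) = -y**3
1754580 - H(2029) = 1754580 - (-1)*2029**3 = 1754580 - (-1)*8353070389 = 1754580 - 1*(-8353070389) = 1754580 + 8353070389 = 8354824969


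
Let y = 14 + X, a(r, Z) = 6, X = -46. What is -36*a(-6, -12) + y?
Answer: -248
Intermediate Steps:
y = -32 (y = 14 - 46 = -32)
-36*a(-6, -12) + y = -36*6 - 32 = -216 - 32 = -248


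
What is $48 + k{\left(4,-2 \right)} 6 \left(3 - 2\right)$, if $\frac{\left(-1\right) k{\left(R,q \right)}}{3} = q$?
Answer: $84$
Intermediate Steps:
$k{\left(R,q \right)} = - 3 q$
$48 + k{\left(4,-2 \right)} 6 \left(3 - 2\right) = 48 + \left(-3\right) \left(-2\right) 6 \left(3 - 2\right) = 48 + 6 \cdot 6 \cdot 1 = 48 + 6 \cdot 6 = 48 + 36 = 84$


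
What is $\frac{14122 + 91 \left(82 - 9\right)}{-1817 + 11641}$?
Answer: $\frac{20765}{9824} \approx 2.1137$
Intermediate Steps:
$\frac{14122 + 91 \left(82 - 9\right)}{-1817 + 11641} = \frac{14122 + 91 \left(82 - 9\right)}{9824} = \left(14122 + 91 \cdot 73\right) \frac{1}{9824} = \left(14122 + 6643\right) \frac{1}{9824} = 20765 \cdot \frac{1}{9824} = \frac{20765}{9824}$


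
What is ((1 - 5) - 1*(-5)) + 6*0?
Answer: 1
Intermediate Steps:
((1 - 5) - 1*(-5)) + 6*0 = (-4 + 5) + 0 = 1 + 0 = 1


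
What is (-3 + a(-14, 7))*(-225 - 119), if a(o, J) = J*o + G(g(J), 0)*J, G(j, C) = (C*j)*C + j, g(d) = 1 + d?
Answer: 15480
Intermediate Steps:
G(j, C) = j + j*C**2 (G(j, C) = j*C**2 + j = j + j*C**2)
a(o, J) = J*o + J*(1 + J) (a(o, J) = J*o + ((1 + J)*(1 + 0**2))*J = J*o + ((1 + J)*(1 + 0))*J = J*o + ((1 + J)*1)*J = J*o + (1 + J)*J = J*o + J*(1 + J))
(-3 + a(-14, 7))*(-225 - 119) = (-3 + 7*(1 + 7 - 14))*(-225 - 119) = (-3 + 7*(-6))*(-344) = (-3 - 42)*(-344) = -45*(-344) = 15480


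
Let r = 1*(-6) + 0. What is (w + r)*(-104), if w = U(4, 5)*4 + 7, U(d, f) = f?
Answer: -2184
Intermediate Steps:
w = 27 (w = 5*4 + 7 = 20 + 7 = 27)
r = -6 (r = -6 + 0 = -6)
(w + r)*(-104) = (27 - 6)*(-104) = 21*(-104) = -2184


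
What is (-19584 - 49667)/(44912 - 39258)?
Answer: -69251/5654 ≈ -12.248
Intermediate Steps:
(-19584 - 49667)/(44912 - 39258) = -69251/5654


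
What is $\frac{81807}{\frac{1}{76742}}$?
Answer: $6278032794$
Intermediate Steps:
$\frac{81807}{\frac{1}{76742}} = 81807 \frac{1}{\frac{1}{76742}} = 81807 \cdot 76742 = 6278032794$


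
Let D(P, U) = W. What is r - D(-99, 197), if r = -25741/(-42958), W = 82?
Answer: -3496815/42958 ≈ -81.401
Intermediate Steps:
D(P, U) = 82
r = 25741/42958 (r = -25741*(-1/42958) = 25741/42958 ≈ 0.59921)
r - D(-99, 197) = 25741/42958 - 1*82 = 25741/42958 - 82 = -3496815/42958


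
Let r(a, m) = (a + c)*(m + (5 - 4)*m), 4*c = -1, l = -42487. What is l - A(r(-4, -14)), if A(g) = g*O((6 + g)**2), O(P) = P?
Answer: -1901862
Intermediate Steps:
c = -1/4 (c = (1/4)*(-1) = -1/4 ≈ -0.25000)
r(a, m) = 2*m*(-1/4 + a) (r(a, m) = (a - 1/4)*(m + (5 - 4)*m) = (-1/4 + a)*(m + 1*m) = (-1/4 + a)*(m + m) = (-1/4 + a)*(2*m) = 2*m*(-1/4 + a))
A(g) = g*(6 + g)**2
l - A(r(-4, -14)) = -42487 - (1/2)*(-14)*(-1 + 4*(-4))*(6 + (1/2)*(-14)*(-1 + 4*(-4)))**2 = -42487 - (1/2)*(-14)*(-1 - 16)*(6 + (1/2)*(-14)*(-1 - 16))**2 = -42487 - (1/2)*(-14)*(-17)*(6 + (1/2)*(-14)*(-17))**2 = -42487 - 119*(6 + 119)**2 = -42487 - 119*125**2 = -42487 - 119*15625 = -42487 - 1*1859375 = -42487 - 1859375 = -1901862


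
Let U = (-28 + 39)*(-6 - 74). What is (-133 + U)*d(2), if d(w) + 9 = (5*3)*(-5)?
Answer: 85092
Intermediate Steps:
U = -880 (U = 11*(-80) = -880)
d(w) = -84 (d(w) = -9 + (5*3)*(-5) = -9 + 15*(-5) = -9 - 75 = -84)
(-133 + U)*d(2) = (-133 - 880)*(-84) = -1013*(-84) = 85092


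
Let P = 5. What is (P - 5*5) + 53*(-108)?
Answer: -5744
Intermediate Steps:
(P - 5*5) + 53*(-108) = (5 - 5*5) + 53*(-108) = (5 - 25) - 5724 = -20 - 5724 = -5744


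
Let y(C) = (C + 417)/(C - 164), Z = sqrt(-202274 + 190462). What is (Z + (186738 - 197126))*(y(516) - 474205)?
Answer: 433489232519/88 - 166919227*I*sqrt(2953)/176 ≈ 4.926e+9 - 5.1538e+7*I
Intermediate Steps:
Z = 2*I*sqrt(2953) (Z = sqrt(-11812) = 2*I*sqrt(2953) ≈ 108.68*I)
y(C) = (417 + C)/(-164 + C)
(Z + (186738 - 197126))*(y(516) - 474205) = (2*I*sqrt(2953) + (186738 - 197126))*((417 + 516)/(-164 + 516) - 474205) = (2*I*sqrt(2953) - 10388)*(933/352 - 474205) = (-10388 + 2*I*sqrt(2953))*((1/352)*933 - 474205) = (-10388 + 2*I*sqrt(2953))*(933/352 - 474205) = (-10388 + 2*I*sqrt(2953))*(-166919227/352) = 433489232519/88 - 166919227*I*sqrt(2953)/176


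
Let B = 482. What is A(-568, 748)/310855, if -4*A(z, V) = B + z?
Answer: 43/621710 ≈ 6.9164e-5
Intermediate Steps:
A(z, V) = -241/2 - z/4 (A(z, V) = -(482 + z)/4 = -241/2 - z/4)
A(-568, 748)/310855 = (-241/2 - ¼*(-568))/310855 = (-241/2 + 142)*(1/310855) = (43/2)*(1/310855) = 43/621710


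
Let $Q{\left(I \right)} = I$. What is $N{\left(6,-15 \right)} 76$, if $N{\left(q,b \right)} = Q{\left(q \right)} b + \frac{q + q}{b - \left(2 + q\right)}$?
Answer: $- \frac{158232}{23} \approx -6879.6$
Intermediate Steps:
$N{\left(q,b \right)} = b q + \frac{2 q}{-2 + b - q}$ ($N{\left(q,b \right)} = q b + \frac{q + q}{b - \left(2 + q\right)} = b q + \frac{2 q}{-2 + b - q}$)
$N{\left(6,-15 \right)} 76 = \frac{6 \left(-2 - \left(-15\right)^{2} + 2 \left(-15\right) - 90\right)}{2 + 6 - -15} \cdot 76 = \frac{6 \left(-2 - 225 - 30 - 90\right)}{2 + 6 + 15} \cdot 76 = \frac{6 \left(-2 - 225 - 30 - 90\right)}{23} \cdot 76 = 6 \cdot \frac{1}{23} \left(-347\right) 76 = \left(- \frac{2082}{23}\right) 76 = - \frac{158232}{23}$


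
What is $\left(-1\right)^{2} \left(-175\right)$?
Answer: $-175$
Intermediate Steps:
$\left(-1\right)^{2} \left(-175\right) = 1 \left(-175\right) = -175$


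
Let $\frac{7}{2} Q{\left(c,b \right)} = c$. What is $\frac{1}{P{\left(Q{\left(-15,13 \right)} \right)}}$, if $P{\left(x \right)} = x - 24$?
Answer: $- \frac{7}{198} \approx -0.035354$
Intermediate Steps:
$Q{\left(c,b \right)} = \frac{2 c}{7}$
$P{\left(x \right)} = -24 + x$ ($P{\left(x \right)} = x - 24 = -24 + x$)
$\frac{1}{P{\left(Q{\left(-15,13 \right)} \right)}} = \frac{1}{-24 + \frac{2}{7} \left(-15\right)} = \frac{1}{-24 - \frac{30}{7}} = \frac{1}{- \frac{198}{7}} = - \frac{7}{198}$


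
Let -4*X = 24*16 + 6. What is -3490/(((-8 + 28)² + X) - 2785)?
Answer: 1396/993 ≈ 1.4058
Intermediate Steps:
X = -195/2 (X = -(24*16 + 6)/4 = -(384 + 6)/4 = -¼*390 = -195/2 ≈ -97.500)
-3490/(((-8 + 28)² + X) - 2785) = -3490/(((-8 + 28)² - 195/2) - 2785) = -3490/((20² - 195/2) - 2785) = -3490/((400 - 195/2) - 2785) = -3490/(605/2 - 2785) = -3490/(-4965/2) = -3490*(-2/4965) = 1396/993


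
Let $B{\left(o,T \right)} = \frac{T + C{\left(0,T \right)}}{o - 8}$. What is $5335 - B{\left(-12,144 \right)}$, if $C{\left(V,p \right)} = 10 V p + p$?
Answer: $\frac{26747}{5} \approx 5349.4$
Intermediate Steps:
$C{\left(V,p \right)} = p + 10 V p$ ($C{\left(V,p \right)} = 10 V p + p = p + 10 V p$)
$B{\left(o,T \right)} = \frac{2 T}{-8 + o}$ ($B{\left(o,T \right)} = \frac{T + T \left(1 + 10 \cdot 0\right)}{o - 8} = \frac{T + T \left(1 + 0\right)}{-8 + o} = \frac{T + T 1}{-8 + o} = \frac{T + T}{-8 + o} = \frac{2 T}{-8 + o}$)
$5335 - B{\left(-12,144 \right)} = 5335 - 2 \cdot 144 \frac{1}{-8 - 12} = 5335 - 2 \cdot 144 \frac{1}{-20} = 5335 - 2 \cdot 144 \left(- \frac{1}{20}\right) = 5335 - - \frac{72}{5} = 5335 + \frac{72}{5} = \frac{26747}{5}$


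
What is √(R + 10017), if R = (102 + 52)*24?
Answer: √13713 ≈ 117.10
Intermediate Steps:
R = 3696 (R = 154*24 = 3696)
√(R + 10017) = √(3696 + 10017) = √13713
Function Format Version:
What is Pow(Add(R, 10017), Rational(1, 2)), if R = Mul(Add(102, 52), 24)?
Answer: Pow(13713, Rational(1, 2)) ≈ 117.10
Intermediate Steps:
R = 3696 (R = Mul(154, 24) = 3696)
Pow(Add(R, 10017), Rational(1, 2)) = Pow(Add(3696, 10017), Rational(1, 2)) = Pow(13713, Rational(1, 2))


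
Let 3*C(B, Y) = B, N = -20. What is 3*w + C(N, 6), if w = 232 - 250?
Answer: -182/3 ≈ -60.667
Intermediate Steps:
C(B, Y) = B/3
w = -18
3*w + C(N, 6) = 3*(-18) + (⅓)*(-20) = -54 - 20/3 = -182/3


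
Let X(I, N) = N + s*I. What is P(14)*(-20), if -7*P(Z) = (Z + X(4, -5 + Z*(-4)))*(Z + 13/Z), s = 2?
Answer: -81510/49 ≈ -1663.5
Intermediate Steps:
X(I, N) = N + 2*I
P(Z) = -(3 - 3*Z)*(Z + 13/Z)/7 (P(Z) = -(Z + ((-5 + Z*(-4)) + 2*4))*(Z + 13/Z)/7 = -(Z + ((-5 - 4*Z) + 8))*(Z + 13/Z)/7 = -(Z + (3 - 4*Z))*(Z + 13/Z)/7 = -(3 - 3*Z)*(Z + 13/Z)/7)
P(14)*(-20) = ((3/7)*(-13 + 14³ - 1*14² + 13*14)/14)*(-20) = ((3/7)*(1/14)*(-13 + 2744 - 1*196 + 182))*(-20) = ((3/7)*(1/14)*(-13 + 2744 - 196 + 182))*(-20) = ((3/7)*(1/14)*2717)*(-20) = (8151/98)*(-20) = -81510/49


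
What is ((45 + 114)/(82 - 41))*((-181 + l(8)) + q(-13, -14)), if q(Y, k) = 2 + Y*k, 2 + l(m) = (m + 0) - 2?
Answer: 1113/41 ≈ 27.146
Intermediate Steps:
l(m) = -4 + m (l(m) = -2 + ((m + 0) - 2) = -2 + (m - 2) = -2 + (-2 + m) = -4 + m)
((45 + 114)/(82 - 41))*((-181 + l(8)) + q(-13, -14)) = ((45 + 114)/(82 - 41))*((-181 + (-4 + 8)) + (2 - 13*(-14))) = (159/41)*((-181 + 4) + (2 + 182)) = (159*(1/41))*(-177 + 184) = (159/41)*7 = 1113/41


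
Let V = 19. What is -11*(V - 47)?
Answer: 308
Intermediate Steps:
-11*(V - 47) = -11*(19 - 47) = -11*(-28) = 308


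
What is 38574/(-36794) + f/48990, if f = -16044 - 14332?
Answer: -751848701/450634515 ≈ -1.6684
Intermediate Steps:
f = -30376
38574/(-36794) + f/48990 = 38574/(-36794) - 30376/48990 = 38574*(-1/36794) - 30376*1/48990 = -19287/18397 - 15188/24495 = -751848701/450634515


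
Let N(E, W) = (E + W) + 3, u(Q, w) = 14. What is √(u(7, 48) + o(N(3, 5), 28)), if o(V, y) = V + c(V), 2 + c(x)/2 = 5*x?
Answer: √131 ≈ 11.446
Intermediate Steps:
c(x) = -4 + 10*x (c(x) = -4 + 2*(5*x) = -4 + 10*x)
N(E, W) = 3 + E + W
o(V, y) = -4 + 11*V (o(V, y) = V + (-4 + 10*V) = -4 + 11*V)
√(u(7, 48) + o(N(3, 5), 28)) = √(14 + (-4 + 11*(3 + 3 + 5))) = √(14 + (-4 + 11*11)) = √(14 + (-4 + 121)) = √(14 + 117) = √131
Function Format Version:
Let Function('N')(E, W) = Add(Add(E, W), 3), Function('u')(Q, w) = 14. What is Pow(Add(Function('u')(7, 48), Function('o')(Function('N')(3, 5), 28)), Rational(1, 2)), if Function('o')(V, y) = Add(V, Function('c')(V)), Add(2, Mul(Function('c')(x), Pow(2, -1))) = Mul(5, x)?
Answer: Pow(131, Rational(1, 2)) ≈ 11.446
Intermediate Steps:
Function('c')(x) = Add(-4, Mul(10, x)) (Function('c')(x) = Add(-4, Mul(2, Mul(5, x))) = Add(-4, Mul(10, x)))
Function('N')(E, W) = Add(3, E, W)
Function('o')(V, y) = Add(-4, Mul(11, V)) (Function('o')(V, y) = Add(V, Add(-4, Mul(10, V))) = Add(-4, Mul(11, V)))
Pow(Add(Function('u')(7, 48), Function('o')(Function('N')(3, 5), 28)), Rational(1, 2)) = Pow(Add(14, Add(-4, Mul(11, Add(3, 3, 5)))), Rational(1, 2)) = Pow(Add(14, Add(-4, Mul(11, 11))), Rational(1, 2)) = Pow(Add(14, Add(-4, 121)), Rational(1, 2)) = Pow(Add(14, 117), Rational(1, 2)) = Pow(131, Rational(1, 2))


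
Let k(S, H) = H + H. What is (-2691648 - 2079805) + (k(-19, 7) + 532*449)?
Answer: -4532571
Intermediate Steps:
k(S, H) = 2*H
(-2691648 - 2079805) + (k(-19, 7) + 532*449) = (-2691648 - 2079805) + (2*7 + 532*449) = -4771453 + (14 + 238868) = -4771453 + 238882 = -4532571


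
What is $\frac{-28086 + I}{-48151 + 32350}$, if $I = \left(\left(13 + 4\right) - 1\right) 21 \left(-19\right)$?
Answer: $\frac{11490}{5267} \approx 2.1815$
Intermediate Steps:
$I = -6384$ ($I = \left(17 - 1\right) 21 \left(-19\right) = 16 \cdot 21 \left(-19\right) = 336 \left(-19\right) = -6384$)
$\frac{-28086 + I}{-48151 + 32350} = \frac{-28086 - 6384}{-48151 + 32350} = - \frac{34470}{-15801} = \left(-34470\right) \left(- \frac{1}{15801}\right) = \frac{11490}{5267}$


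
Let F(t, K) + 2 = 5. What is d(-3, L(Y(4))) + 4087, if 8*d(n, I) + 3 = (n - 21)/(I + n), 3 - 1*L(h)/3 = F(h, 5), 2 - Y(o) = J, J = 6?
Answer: 32701/8 ≈ 4087.6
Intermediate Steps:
Y(o) = -4 (Y(o) = 2 - 1*6 = 2 - 6 = -4)
F(t, K) = 3 (F(t, K) = -2 + 5 = 3)
L(h) = 0 (L(h) = 9 - 3*3 = 9 - 9 = 0)
d(n, I) = -3/8 + (-21 + n)/(8*(I + n)) (d(n, I) = -3/8 + ((n - 21)/(I + n))/8 = -3/8 + ((-21 + n)/(I + n))/8 = -3/8 + (-21 + n)/(8*(I + n)))
d(-3, L(Y(4))) + 4087 = (-21 - 3*0 - 2*(-3))/(8*(0 - 3)) + 4087 = (⅛)*(-21 + 0 + 6)/(-3) + 4087 = (⅛)*(-⅓)*(-15) + 4087 = 5/8 + 4087 = 32701/8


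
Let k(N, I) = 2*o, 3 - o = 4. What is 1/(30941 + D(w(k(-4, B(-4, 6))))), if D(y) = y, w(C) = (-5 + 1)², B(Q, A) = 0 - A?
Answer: 1/30957 ≈ 3.2303e-5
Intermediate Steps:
B(Q, A) = -A
o = -1 (o = 3 - 1*4 = 3 - 4 = -1)
k(N, I) = -2 (k(N, I) = 2*(-1) = -2)
w(C) = 16 (w(C) = (-4)² = 16)
1/(30941 + D(w(k(-4, B(-4, 6))))) = 1/(30941 + 16) = 1/30957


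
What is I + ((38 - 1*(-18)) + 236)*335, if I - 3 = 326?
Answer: 98149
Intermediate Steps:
I = 329 (I = 3 + 326 = 329)
I + ((38 - 1*(-18)) + 236)*335 = 329 + ((38 - 1*(-18)) + 236)*335 = 329 + ((38 + 18) + 236)*335 = 329 + (56 + 236)*335 = 329 + 292*335 = 329 + 97820 = 98149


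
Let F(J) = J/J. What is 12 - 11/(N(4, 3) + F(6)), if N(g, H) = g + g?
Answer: 97/9 ≈ 10.778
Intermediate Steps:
N(g, H) = 2*g
F(J) = 1
12 - 11/(N(4, 3) + F(6)) = 12 - 11/(2*4 + 1) = 12 - 11/(8 + 1) = 12 - 11/9 = 97/9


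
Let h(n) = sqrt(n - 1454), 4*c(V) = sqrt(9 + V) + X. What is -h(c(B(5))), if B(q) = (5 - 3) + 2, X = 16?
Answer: -I*sqrt(5800 - sqrt(13))/2 ≈ -38.067*I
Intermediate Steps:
B(q) = 4 (B(q) = 2 + 2 = 4)
c(V) = 4 + sqrt(9 + V)/4 (c(V) = (sqrt(9 + V) + 16)/4 = (16 + sqrt(9 + V))/4 = 4 + sqrt(9 + V)/4)
h(n) = sqrt(-1454 + n)
-h(c(B(5))) = -sqrt(-1454 + (4 + sqrt(9 + 4)/4)) = -sqrt(-1454 + (4 + sqrt(13)/4)) = -sqrt(-1450 + sqrt(13)/4)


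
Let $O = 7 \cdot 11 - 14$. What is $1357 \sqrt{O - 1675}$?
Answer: $2714 i \sqrt{403} \approx 54483.0 i$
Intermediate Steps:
$O = 63$ ($O = 77 - 14 = 63$)
$1357 \sqrt{O - 1675} = 1357 \sqrt{63 - 1675} = 1357 \sqrt{-1612} = 1357 \cdot 2 i \sqrt{403} = 2714 i \sqrt{403}$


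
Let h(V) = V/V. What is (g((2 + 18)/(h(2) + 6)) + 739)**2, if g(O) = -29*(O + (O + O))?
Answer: 11785489/49 ≈ 2.4052e+5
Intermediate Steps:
h(V) = 1
g(O) = -87*O (g(O) = -29*(O + 2*O) = -87*O)
(g((2 + 18)/(h(2) + 6)) + 739)**2 = (-87*(2 + 18)/(1 + 6) + 739)**2 = (-1740/7 + 739)**2 = (3433/7)**2 = 11785489/49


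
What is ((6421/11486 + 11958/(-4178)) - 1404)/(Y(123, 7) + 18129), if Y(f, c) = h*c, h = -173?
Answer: -33743193941/405934789172 ≈ -0.083125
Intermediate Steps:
Y(f, c) = -173*c
((6421/11486 + 11958/(-4178)) - 1404)/(Y(123, 7) + 18129) = ((6421/11486 + 11958/(-4178)) - 1404)/(-173*7 + 18129) = ((6421*(1/11486) + 11958*(-1/4178)) - 1404)/(-1211 + 18129) = ((6421/11486 - 5979/2089) - 1404)/16918 = (-55261325/23994254 - 1404)*(1/16918) = -33743193941/23994254*1/16918 = -33743193941/405934789172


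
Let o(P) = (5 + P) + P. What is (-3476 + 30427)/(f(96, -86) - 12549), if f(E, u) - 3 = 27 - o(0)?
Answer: -26951/12524 ≈ -2.1519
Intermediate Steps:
o(P) = 5 + 2*P
f(E, u) = 25 (f(E, u) = 3 + (27 - (5 + 2*0)) = 3 + (27 - (5 + 0)) = 3 + (27 - 1*5) = 3 + (27 - 5) = 3 + 22 = 25)
(-3476 + 30427)/(f(96, -86) - 12549) = (-3476 + 30427)/(25 - 12549) = 26951/(-12524) = 26951*(-1/12524) = -26951/12524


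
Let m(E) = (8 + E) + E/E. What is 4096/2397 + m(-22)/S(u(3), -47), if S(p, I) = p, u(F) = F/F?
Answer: -27065/2397 ≈ -11.291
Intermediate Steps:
u(F) = 1
m(E) = 9 + E (m(E) = (8 + E) + 1 = 9 + E)
4096/2397 + m(-22)/S(u(3), -47) = 4096/2397 + (9 - 22)/1 = 4096*(1/2397) - 13*1 = 4096/2397 - 13 = -27065/2397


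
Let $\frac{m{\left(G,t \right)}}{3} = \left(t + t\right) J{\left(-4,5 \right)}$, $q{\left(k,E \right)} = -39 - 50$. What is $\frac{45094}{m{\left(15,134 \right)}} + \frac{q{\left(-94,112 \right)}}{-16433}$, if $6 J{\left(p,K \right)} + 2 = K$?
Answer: $\frac{370532740}{3303033} \approx 112.18$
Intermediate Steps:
$J{\left(p,K \right)} = - \frac{1}{3} + \frac{K}{6}$
$q{\left(k,E \right)} = -89$ ($q{\left(k,E \right)} = -39 - 50 = -89$)
$m{\left(G,t \right)} = 3 t$ ($m{\left(G,t \right)} = 3 \left(t + t\right) \left(- \frac{1}{3} + \frac{1}{6} \cdot 5\right) = 3 \cdot 2 t \left(- \frac{1}{3} + \frac{5}{6}\right) = 3 \cdot 2 t \frac{1}{2} = 3 t$)
$\frac{45094}{m{\left(15,134 \right)}} + \frac{q{\left(-94,112 \right)}}{-16433} = \frac{45094}{3 \cdot 134} - \frac{89}{-16433} = \frac{45094}{402} - - \frac{89}{16433} = 45094 \cdot \frac{1}{402} + \frac{89}{16433} = \frac{22547}{201} + \frac{89}{16433} = \frac{370532740}{3303033}$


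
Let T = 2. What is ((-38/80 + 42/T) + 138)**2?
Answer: 40208281/1600 ≈ 25130.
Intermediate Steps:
((-38/80 + 42/T) + 138)**2 = ((-38/80 + 42/2) + 138)**2 = ((-38*1/80 + 42*(1/2)) + 138)**2 = ((-19/40 + 21) + 138)**2 = (821/40 + 138)**2 = (6341/40)**2 = 40208281/1600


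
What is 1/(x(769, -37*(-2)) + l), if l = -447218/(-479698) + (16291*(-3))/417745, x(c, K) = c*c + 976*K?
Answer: 100195720505/66488458880711953 ≈ 1.5070e-6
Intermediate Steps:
x(c, K) = c² + 976*K
l = 81689401528/100195720505 (l = -447218*(-1/479698) - 48873*1/417745 = 223609/239849 - 48873/417745 = 81689401528/100195720505 ≈ 0.81530)
1/(x(769, -37*(-2)) + l) = 1/((769² + 976*(-37*(-2))) + 81689401528/100195720505) = 1/((591361 + 976*74) + 81689401528/100195720505) = 1/((591361 + 72224) + 81689401528/100195720505) = 1/(663585 + 81689401528/100195720505) = 1/(66488458880711953/100195720505) = 100195720505/66488458880711953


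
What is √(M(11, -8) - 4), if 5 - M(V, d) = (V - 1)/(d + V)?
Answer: I*√21/3 ≈ 1.5275*I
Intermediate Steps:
M(V, d) = 5 - (-1 + V)/(V + d) (M(V, d) = 5 - (V - 1)/(d + V) = 5 - (-1 + V)/(V + d))
√(M(11, -8) - 4) = √((1 + 4*11 + 5*(-8))/(11 - 8) - 4) = √((1 + 44 - 40)/3 - 4) = √((⅓)*5 - 4) = √(5/3 - 4) = √(-7/3) = I*√21/3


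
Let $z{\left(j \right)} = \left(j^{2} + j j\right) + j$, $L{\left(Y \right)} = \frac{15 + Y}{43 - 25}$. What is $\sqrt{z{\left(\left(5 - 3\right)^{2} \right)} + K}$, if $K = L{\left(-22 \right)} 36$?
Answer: $\sqrt{22} \approx 4.6904$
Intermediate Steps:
$L{\left(Y \right)} = \frac{5}{6} + \frac{Y}{18}$ ($L{\left(Y \right)} = \frac{15 + Y}{18} = \left(15 + Y\right) \frac{1}{18} = \frac{5}{6} + \frac{Y}{18}$)
$K = -14$ ($K = \left(\frac{5}{6} + \frac{1}{18} \left(-22\right)\right) 36 = \left(\frac{5}{6} - \frac{11}{9}\right) 36 = \left(- \frac{7}{18}\right) 36 = -14$)
$z{\left(j \right)} = j + 2 j^{2}$ ($z{\left(j \right)} = \left(j^{2} + j^{2}\right) + j = 2 j^{2} + j = j + 2 j^{2}$)
$\sqrt{z{\left(\left(5 - 3\right)^{2} \right)} + K} = \sqrt{\left(5 - 3\right)^{2} \left(1 + 2 \left(5 - 3\right)^{2}\right) - 14} = \sqrt{2^{2} \left(1 + 2 \cdot 2^{2}\right) - 14} = \sqrt{4 \left(1 + 2 \cdot 4\right) - 14} = \sqrt{4 \left(1 + 8\right) - 14} = \sqrt{4 \cdot 9 - 14} = \sqrt{36 - 14} = \sqrt{22}$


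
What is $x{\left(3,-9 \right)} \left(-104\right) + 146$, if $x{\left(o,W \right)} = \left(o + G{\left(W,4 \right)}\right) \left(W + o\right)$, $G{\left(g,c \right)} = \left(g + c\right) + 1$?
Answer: $-478$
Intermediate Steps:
$G{\left(g,c \right)} = 1 + c + g$ ($G{\left(g,c \right)} = \left(c + g\right) + 1 = 1 + c + g$)
$x{\left(o,W \right)} = \left(W + o\right) \left(5 + W + o\right)$ ($x{\left(o,W \right)} = \left(o + \left(1 + 4 + W\right)\right) \left(W + o\right) = \left(o + \left(5 + W\right)\right) \left(W + o\right) = \left(5 + W + o\right) \left(W + o\right) = \left(W + o\right) \left(5 + W + o\right)$)
$x{\left(3,-9 \right)} \left(-104\right) + 146 = \left(3^{2} - 27 - 9 \left(5 - 9\right) + 3 \left(5 - 9\right)\right) \left(-104\right) + 146 = \left(9 - 27 - -36 + 3 \left(-4\right)\right) \left(-104\right) + 146 = \left(9 - 27 + 36 - 12\right) \left(-104\right) + 146 = 6 \left(-104\right) + 146 = -624 + 146 = -478$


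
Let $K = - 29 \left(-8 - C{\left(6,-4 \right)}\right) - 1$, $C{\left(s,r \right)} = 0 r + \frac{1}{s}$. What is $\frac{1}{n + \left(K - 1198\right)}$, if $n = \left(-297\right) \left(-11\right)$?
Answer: $\frac{6}{13829} \approx 0.00043387$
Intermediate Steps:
$C{\left(s,r \right)} = \frac{1}{s}$ ($C{\left(s,r \right)} = 0 + \frac{1}{s} = \frac{1}{s}$)
$n = 3267$
$K = \frac{1415}{6}$ ($K = - 29 \left(-8 - \frac{1}{6}\right) - 1 = \left(-29\right) \left(- \frac{49}{6}\right) - 1 = \frac{1421}{6} - 1 = \frac{1415}{6} \approx 235.83$)
$\frac{1}{n + \left(K - 1198\right)} = \frac{1}{3267 + \left(\frac{1415}{6} - 1198\right)} = \frac{1}{3267 - \frac{5773}{6}} = \frac{1}{\frac{13829}{6}} = \frac{6}{13829}$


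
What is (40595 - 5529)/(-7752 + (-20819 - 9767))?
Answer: -17533/19169 ≈ -0.91465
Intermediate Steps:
(40595 - 5529)/(-7752 + (-20819 - 9767)) = 35066/(-7752 - 30586) = 35066/(-38338) = 35066*(-1/38338) = -17533/19169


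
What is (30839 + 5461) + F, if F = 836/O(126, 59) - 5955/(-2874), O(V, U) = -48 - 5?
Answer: 1842400517/50774 ≈ 36286.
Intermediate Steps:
O(V, U) = -53
F = -695683/50774 (F = 836/(-53) - 5955/(-2874) = 836*(-1/53) - 5955*(-1/2874) = -836/53 + 1985/958 = -695683/50774 ≈ -13.702)
(30839 + 5461) + F = (30839 + 5461) - 695683/50774 = 36300 - 695683/50774 = 1842400517/50774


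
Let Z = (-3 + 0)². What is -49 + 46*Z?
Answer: 365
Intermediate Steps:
Z = 9 (Z = (-3)² = 9)
-49 + 46*Z = -49 + 46*9 = -49 + 414 = 365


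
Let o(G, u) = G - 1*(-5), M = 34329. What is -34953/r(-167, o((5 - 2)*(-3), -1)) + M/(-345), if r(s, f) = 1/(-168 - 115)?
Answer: 1137533942/115 ≈ 9.8916e+6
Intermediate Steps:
o(G, u) = 5 + G (o(G, u) = G + 5 = 5 + G)
r(s, f) = -1/283 (r(s, f) = 1/(-283) = -1/283)
-34953/r(-167, o((5 - 2)*(-3), -1)) + M/(-345) = -34953/(-1/283) + 34329/(-345) = -34953*(-283) + 34329*(-1/345) = 9891699 - 11443/115 = 1137533942/115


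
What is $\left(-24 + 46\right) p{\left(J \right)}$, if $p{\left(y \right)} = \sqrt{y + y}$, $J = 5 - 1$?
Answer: $44 \sqrt{2} \approx 62.225$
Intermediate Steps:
$J = 4$
$p{\left(y \right)} = \sqrt{2} \sqrt{y}$ ($p{\left(y \right)} = \sqrt{2 y} = \sqrt{2} \sqrt{y}$)
$\left(-24 + 46\right) p{\left(J \right)} = \left(-24 + 46\right) \sqrt{2} \sqrt{4} = 22 \sqrt{2} \cdot 2 = 22 \cdot 2 \sqrt{2} = 44 \sqrt{2}$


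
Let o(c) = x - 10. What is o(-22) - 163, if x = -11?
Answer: -184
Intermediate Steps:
o(c) = -21 (o(c) = -11 - 10 = -21)
o(-22) - 163 = -21 - 163 = -184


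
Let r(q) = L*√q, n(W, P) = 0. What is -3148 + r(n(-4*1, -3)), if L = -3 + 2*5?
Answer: -3148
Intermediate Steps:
L = 7 (L = -3 + 10 = 7)
r(q) = 7*√q
-3148 + r(n(-4*1, -3)) = -3148 + 7*√0 = -3148 + 7*0 = -3148 + 0 = -3148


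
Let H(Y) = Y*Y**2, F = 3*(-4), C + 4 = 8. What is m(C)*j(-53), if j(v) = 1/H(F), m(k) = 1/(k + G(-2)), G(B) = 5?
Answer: -1/15552 ≈ -6.4300e-5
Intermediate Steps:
C = 4 (C = -4 + 8 = 4)
F = -12
m(k) = 1/(5 + k) (m(k) = 1/(k + 5) = 1/(5 + k))
H(Y) = Y**3
j(v) = -1/1728 (j(v) = 1/((-12)**3) = 1/(-1728) = -1/1728)
m(C)*j(-53) = -1/1728/(5 + 4) = -1/1728/9 = (1/9)*(-1/1728) = -1/15552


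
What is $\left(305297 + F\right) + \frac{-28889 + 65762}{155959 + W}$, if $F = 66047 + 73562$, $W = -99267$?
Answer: $\frac{25222647825}{56692} \approx 4.4491 \cdot 10^{5}$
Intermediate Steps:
$F = 139609$
$\left(305297 + F\right) + \frac{-28889 + 65762}{155959 + W} = \left(305297 + 139609\right) + \frac{-28889 + 65762}{155959 - 99267} = 444906 + \frac{36873}{56692} = \frac{25222647825}{56692}$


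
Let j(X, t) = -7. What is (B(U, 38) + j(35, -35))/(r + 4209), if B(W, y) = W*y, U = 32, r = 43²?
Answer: 93/466 ≈ 0.19957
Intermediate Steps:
r = 1849
(B(U, 38) + j(35, -35))/(r + 4209) = (32*38 - 7)/(1849 + 4209) = (1216 - 7)/6058 = 1209*(1/6058) = 93/466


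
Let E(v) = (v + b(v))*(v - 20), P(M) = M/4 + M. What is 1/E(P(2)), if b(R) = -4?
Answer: 4/105 ≈ 0.038095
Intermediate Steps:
P(M) = 5*M/4 (P(M) = M*(¼) + M = M/4 + M = 5*M/4)
E(v) = (-20 + v)*(-4 + v) (E(v) = (v - 4)*(v - 20) = (-4 + v)*(-20 + v) = (-20 + v)*(-4 + v))
1/E(P(2)) = 1/(80 + ((5/4)*2)² - 30*2) = 1/(80 + (5/2)² - 24*5/2) = 1/(80 + 25/4 - 60) = 1/(105/4) = 4/105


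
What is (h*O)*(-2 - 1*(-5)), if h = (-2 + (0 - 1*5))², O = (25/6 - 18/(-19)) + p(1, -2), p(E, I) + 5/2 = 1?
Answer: 10094/19 ≈ 531.26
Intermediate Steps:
p(E, I) = -3/2 (p(E, I) = -5/2 + 1 = -3/2)
O = 206/57 (O = (25/6 - 18/(-19)) - 3/2 = (25*(⅙) - 18*(-1/19)) - 3/2 = (25/6 + 18/19) - 3/2 = 583/114 - 3/2 = 206/57 ≈ 3.6140)
h = 49 (h = (-2 + (0 - 5))² = (-2 - 5)² = (-7)² = 49)
(h*O)*(-2 - 1*(-5)) = (49*(206/57))*(-2 - 1*(-5)) = 10094*(-2 + 5)/57 = (10094/57)*3 = 10094/19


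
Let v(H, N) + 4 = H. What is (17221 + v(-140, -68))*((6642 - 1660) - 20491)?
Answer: -264847193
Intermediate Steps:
v(H, N) = -4 + H
(17221 + v(-140, -68))*((6642 - 1660) - 20491) = (17221 + (-4 - 140))*((6642 - 1660) - 20491) = (17221 - 144)*(4982 - 20491) = 17077*(-15509) = -264847193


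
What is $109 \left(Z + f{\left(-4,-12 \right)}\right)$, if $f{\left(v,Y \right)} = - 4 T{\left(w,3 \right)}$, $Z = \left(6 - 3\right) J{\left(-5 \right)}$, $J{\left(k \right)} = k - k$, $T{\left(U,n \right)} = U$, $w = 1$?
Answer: $-436$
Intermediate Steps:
$J{\left(k \right)} = 0$
$Z = 0$ ($Z = \left(6 - 3\right) 0 = 3 \cdot 0 = 0$)
$f{\left(v,Y \right)} = -4$ ($f{\left(v,Y \right)} = \left(-4\right) 1 = -4$)
$109 \left(Z + f{\left(-4,-12 \right)}\right) = 109 \left(0 - 4\right) = 109 \left(-4\right) = -436$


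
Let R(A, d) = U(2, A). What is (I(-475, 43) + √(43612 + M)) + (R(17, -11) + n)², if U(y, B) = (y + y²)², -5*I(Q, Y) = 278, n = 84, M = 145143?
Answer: 71722/5 + √188755 ≈ 14779.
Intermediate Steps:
I(Q, Y) = -278/5 (I(Q, Y) = -⅕*278 = -278/5)
R(A, d) = 36 (R(A, d) = 2²*(1 + 2)² = 4*3² = 4*9 = 36)
(I(-475, 43) + √(43612 + M)) + (R(17, -11) + n)² = (-278/5 + √(43612 + 145143)) + (36 + 84)² = (-278/5 + √188755) + 120² = (-278/5 + √188755) + 14400 = 71722/5 + √188755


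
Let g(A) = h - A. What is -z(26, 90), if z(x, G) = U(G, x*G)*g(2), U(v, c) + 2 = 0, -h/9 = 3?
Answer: -58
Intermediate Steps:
h = -27 (h = -9*3 = -27)
U(v, c) = -2 (U(v, c) = -2 + 0 = -2)
g(A) = -27 - A
z(x, G) = 58 (z(x, G) = -2*(-27 - 1*2) = -2*(-27 - 2) = -2*(-29) = 58)
-z(26, 90) = -1*58 = -58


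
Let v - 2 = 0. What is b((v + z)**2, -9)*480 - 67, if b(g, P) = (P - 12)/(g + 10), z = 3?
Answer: -355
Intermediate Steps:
v = 2 (v = 2 + 0 = 2)
b(g, P) = (-12 + P)/(10 + g)
b((v + z)**2, -9)*480 - 67 = ((-12 - 9)/(10 + (2 + 3)**2))*480 - 67 = (-21/(10 + 5**2))*480 - 67 = (-21/(10 + 25))*480 - 67 = (-21/35)*480 - 67 = ((1/35)*(-21))*480 - 67 = -3/5*480 - 67 = -288 - 67 = -355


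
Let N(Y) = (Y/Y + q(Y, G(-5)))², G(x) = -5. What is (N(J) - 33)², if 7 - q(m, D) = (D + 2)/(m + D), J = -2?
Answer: 1420864/2401 ≈ 591.78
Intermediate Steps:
q(m, D) = 7 - (2 + D)/(D + m) (q(m, D) = 7 - (D + 2)/(m + D) = 7 - (2 + D)/(D + m))
N(Y) = (1 + (-32 + 7*Y)/(-5 + Y))² (N(Y) = (Y/Y + (-2 + 6*(-5) + 7*Y)/(-5 + Y))² = (1 + (-2 - 30 + 7*Y)/(-5 + Y))² = (1 + (-32 + 7*Y)/(-5 + Y))²)
(N(J) - 33)² = ((-37 + 8*(-2))²/(-5 - 2)² - 33)² = ((-37 - 16)²/(-7)² - 33)² = ((-53)²*(1/49) - 33)² = (2809*(1/49) - 33)² = (2809/49 - 33)² = (1192/49)² = 1420864/2401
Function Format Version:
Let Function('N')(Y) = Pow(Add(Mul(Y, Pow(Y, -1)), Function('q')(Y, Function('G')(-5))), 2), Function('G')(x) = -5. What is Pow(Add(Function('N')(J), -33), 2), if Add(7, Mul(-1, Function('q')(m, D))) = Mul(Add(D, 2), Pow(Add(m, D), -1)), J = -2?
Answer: Rational(1420864, 2401) ≈ 591.78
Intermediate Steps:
Function('q')(m, D) = Add(7, Mul(-1, Pow(Add(D, m), -1), Add(2, D))) (Function('q')(m, D) = Add(7, Mul(-1, Mul(Add(D, 2), Pow(Add(m, D), -1)))) = Add(7, Mul(-1, Mul(Add(2, D), Pow(Add(D, m), -1)))) = Add(7, Mul(-1, Mul(Pow(Add(D, m), -1), Add(2, D)))) = Add(7, Mul(-1, Pow(Add(D, m), -1), Add(2, D))))
Function('N')(Y) = Pow(Add(1, Mul(Pow(Add(-5, Y), -1), Add(-32, Mul(7, Y)))), 2) (Function('N')(Y) = Pow(Add(Mul(Y, Pow(Y, -1)), Mul(Pow(Add(-5, Y), -1), Add(-2, Mul(6, -5), Mul(7, Y)))), 2) = Pow(Add(1, Mul(Pow(Add(-5, Y), -1), Add(-2, -30, Mul(7, Y)))), 2) = Pow(Add(1, Mul(Pow(Add(-5, Y), -1), Add(-32, Mul(7, Y)))), 2))
Pow(Add(Function('N')(J), -33), 2) = Pow(Add(Mul(Pow(Add(-37, Mul(8, -2)), 2), Pow(Add(-5, -2), -2)), -33), 2) = Pow(Add(Mul(Pow(Add(-37, -16), 2), Pow(-7, -2)), -33), 2) = Pow(Add(Mul(Pow(-53, 2), Rational(1, 49)), -33), 2) = Pow(Add(Mul(2809, Rational(1, 49)), -33), 2) = Pow(Add(Rational(2809, 49), -33), 2) = Pow(Rational(1192, 49), 2) = Rational(1420864, 2401)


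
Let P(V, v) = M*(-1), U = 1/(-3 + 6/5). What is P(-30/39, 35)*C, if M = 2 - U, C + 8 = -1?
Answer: 23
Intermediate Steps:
C = -9 (C = -8 - 1 = -9)
U = -5/9 (U = 1/(-3 + 6*(1/5)) = 1/(-3 + 6/5) = 1/(-9/5) = -5/9 ≈ -0.55556)
M = 23/9 (M = 2 - 1*(-5/9) = 2 + 5/9 = 23/9 ≈ 2.5556)
P(V, v) = -23/9 (P(V, v) = (23/9)*(-1) = -23/9)
P(-30/39, 35)*C = -23/9*(-9) = 23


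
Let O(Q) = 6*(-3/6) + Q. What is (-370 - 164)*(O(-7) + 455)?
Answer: -237630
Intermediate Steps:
O(Q) = -3 + Q (O(Q) = 6*(-3*⅙) + Q = 6*(-½) + Q = -3 + Q)
(-370 - 164)*(O(-7) + 455) = (-370 - 164)*((-3 - 7) + 455) = -534*(-10 + 455) = -534*445 = -237630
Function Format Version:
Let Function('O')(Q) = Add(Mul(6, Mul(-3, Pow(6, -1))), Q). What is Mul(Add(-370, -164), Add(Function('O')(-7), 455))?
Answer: -237630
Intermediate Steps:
Function('O')(Q) = Add(-3, Q) (Function('O')(Q) = Add(Mul(6, Mul(-3, Rational(1, 6))), Q) = Add(Mul(6, Rational(-1, 2)), Q) = Add(-3, Q))
Mul(Add(-370, -164), Add(Function('O')(-7), 455)) = Mul(Add(-370, -164), Add(Add(-3, -7), 455)) = Mul(-534, Add(-10, 455)) = Mul(-534, 445) = -237630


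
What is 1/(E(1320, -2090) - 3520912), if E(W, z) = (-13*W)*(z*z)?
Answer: -1/74960116912 ≈ -1.3340e-11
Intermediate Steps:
E(W, z) = -13*W*z² (E(W, z) = (-13*W)*z² = -13*W*z²)
1/(E(1320, -2090) - 3520912) = 1/(-13*1320*(-2090)² - 3520912) = 1/(-13*1320*4368100 - 3520912) = 1/(-74956596000 - 3520912) = 1/(-74960116912) = -1/74960116912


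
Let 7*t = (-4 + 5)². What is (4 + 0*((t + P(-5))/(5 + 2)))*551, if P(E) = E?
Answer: 2204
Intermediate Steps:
t = ⅐ (t = (-4 + 5)²/7 = (⅐)*1² = (⅐)*1 = ⅐ ≈ 0.14286)
(4 + 0*((t + P(-5))/(5 + 2)))*551 = (4 + 0*((⅐ - 5)/(5 + 2)))*551 = (4 + 0*(-34/7/7))*551 = (4 + 0*(-34/7*⅐))*551 = (4 + 0*(-34/49))*551 = (4 + 0)*551 = 4*551 = 2204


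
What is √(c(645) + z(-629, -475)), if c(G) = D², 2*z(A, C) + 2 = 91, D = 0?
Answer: √178/2 ≈ 6.6708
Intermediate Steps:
z(A, C) = 89/2 (z(A, C) = -1 + (½)*91 = -1 + 91/2 = 89/2)
c(G) = 0 (c(G) = 0² = 0)
√(c(645) + z(-629, -475)) = √(0 + 89/2) = √(89/2) = √178/2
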